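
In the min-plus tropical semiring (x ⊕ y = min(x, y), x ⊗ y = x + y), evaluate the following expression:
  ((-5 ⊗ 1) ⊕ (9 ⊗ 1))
((-5 ⊗ 1) ⊕ (9 ⊗ 1)) = -4

Expand innermost to outermost. Recall ⊕ takes the minimum of its arguments and ⊗ takes their sum. Working out the expression ((-5 ⊗ 1) ⊕ (9 ⊗ 1)) gives -4.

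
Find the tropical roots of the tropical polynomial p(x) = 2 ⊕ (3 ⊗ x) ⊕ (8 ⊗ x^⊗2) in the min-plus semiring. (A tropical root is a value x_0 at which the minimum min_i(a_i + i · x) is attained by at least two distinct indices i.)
Roots: {-5, -1}

Each tropical root is a break point of the lower envelope of the lines y = a_i + i · x (there are 3 lines, with slopes 0, 1, ..., 2). Only the lines that attain the minimum somewhere contribute to roots; other lines are dominated. Here the surviving (envelope) indices are i = 2, i = 1, i = 0.
Intersections between consecutive envelope lines give the roots: for adjacent envelope indices i < j the intersection is x = (a_i − a_j) / (j − i). Reading off the sorted break points: {-5, -1}.
Verification: at each break x_0, at least two indices attain the minimum of min_i(a_i + i · x_0).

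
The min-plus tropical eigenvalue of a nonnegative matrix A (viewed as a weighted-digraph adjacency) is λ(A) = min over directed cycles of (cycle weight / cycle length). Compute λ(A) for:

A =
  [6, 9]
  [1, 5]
λ(A) = 5

Enumerate directed cycles and compute their means (weight / length). Sample:
  cycle 0 → 0: weight = 6, length = 1, mean = 6/1 ≈ 6.000
  cycle 1 → 1: weight = 5, length = 1, mean = 5/1 ≈ 5.000
  cycle 0 → 1 → 0: weight = 10, length = 2, mean = 10/2 ≈ 5.000
  cycle 1 → 0 → 1: weight = 10, length = 2, mean = 10/2 ≈ 5.000
Minimum mean = 5.000, attained e.g. along the cycle 1 → 1 with weight 5 and length 1. So λ(A) = 5/1 = 5.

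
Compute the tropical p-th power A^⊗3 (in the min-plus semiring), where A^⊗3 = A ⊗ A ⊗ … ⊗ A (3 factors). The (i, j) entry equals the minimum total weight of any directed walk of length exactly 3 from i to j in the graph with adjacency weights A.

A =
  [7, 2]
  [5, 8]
A^⊗3 =
  [14, 9]
  [12, 14]

Each entry (A^⊗3)_ij equals the minimum over all length-3 walks i = v_0 → v_1 → … → v_3 = j of Σ_t A[v_t][v_{t+1}]. For example, for (i, j) = (0, 1) we minimise over 4 possible intermediate vertex sequences; the minimum is 9, attained along the walk 0 → 1 → 0 → 1.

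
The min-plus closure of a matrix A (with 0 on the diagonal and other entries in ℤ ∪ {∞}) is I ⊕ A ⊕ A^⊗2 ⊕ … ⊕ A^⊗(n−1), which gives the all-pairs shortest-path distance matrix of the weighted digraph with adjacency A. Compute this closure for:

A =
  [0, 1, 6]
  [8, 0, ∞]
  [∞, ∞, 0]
Closure =
  [0, 1, 6]
  [8, 0, 14]
  [∞, ∞, 0]

This is the Floyd-Warshall all-pairs shortest-path computation. For each intermediate vertex k = 0, 1, …, 2, update dist[i][j] ← min(dist[i][j], dist[i][k] + dist[k][j]). The final matrix gives, for each (i, j), the minimum total weight of any directed path from i to j (possibly empty when i = j).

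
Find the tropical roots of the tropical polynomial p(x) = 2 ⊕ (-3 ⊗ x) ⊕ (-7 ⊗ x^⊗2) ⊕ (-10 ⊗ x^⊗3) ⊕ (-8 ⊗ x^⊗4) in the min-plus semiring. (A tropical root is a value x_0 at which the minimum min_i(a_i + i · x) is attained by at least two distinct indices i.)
Roots: {-2, 3, 4, 5}

Each tropical root is a break point of the lower envelope of the lines y = a_i + i · x (there are 5 lines, with slopes 0, 1, ..., 4). Only the lines that attain the minimum somewhere contribute to roots; other lines are dominated. Here the surviving (envelope) indices are i = 4, i = 3, i = 2, i = 1, i = 0.
Intersections between consecutive envelope lines give the roots: for adjacent envelope indices i < j the intersection is x = (a_i − a_j) / (j − i). Reading off the sorted break points: {-2, 3, 4, 5}.
Verification: at each break x_0, at least two indices attain the minimum of min_i(a_i + i · x_0).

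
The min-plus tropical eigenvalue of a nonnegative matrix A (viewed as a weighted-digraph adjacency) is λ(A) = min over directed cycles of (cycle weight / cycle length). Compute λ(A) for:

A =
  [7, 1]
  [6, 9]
λ(A) = 7/2

Enumerate directed cycles and compute their means (weight / length). Sample:
  cycle 0 → 0: weight = 7, length = 1, mean = 7/1 ≈ 7.000
  cycle 1 → 1: weight = 9, length = 1, mean = 9/1 ≈ 9.000
  cycle 0 → 1 → 0: weight = 7, length = 2, mean = 7/2 ≈ 3.500
  cycle 1 → 0 → 1: weight = 7, length = 2, mean = 7/2 ≈ 3.500
Minimum mean = 3.500, attained e.g. along the cycle 0 → 1 → 0 with weight 7 and length 2. So λ(A) = 7/2 = 7/2.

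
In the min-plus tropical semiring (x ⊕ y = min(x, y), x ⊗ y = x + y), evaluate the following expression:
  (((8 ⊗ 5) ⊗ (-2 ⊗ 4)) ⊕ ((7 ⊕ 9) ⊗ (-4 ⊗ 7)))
(((8 ⊗ 5) ⊗ (-2 ⊗ 4)) ⊕ ((7 ⊕ 9) ⊗ (-4 ⊗ 7))) = 10

Expand innermost to outermost. Recall ⊕ takes the minimum of its arguments and ⊗ takes their sum. Working out the expression (((8 ⊗ 5) ⊗ (-2 ⊗ 4)) ⊕ ((7 ⊕ 9) ⊗ (-4 ⊗ 7))) gives 10.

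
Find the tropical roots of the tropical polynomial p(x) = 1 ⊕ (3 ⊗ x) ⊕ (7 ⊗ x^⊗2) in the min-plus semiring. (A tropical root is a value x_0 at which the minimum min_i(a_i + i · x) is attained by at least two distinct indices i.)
Roots: {-4, -2}

Each tropical root is a break point of the lower envelope of the lines y = a_i + i · x (there are 3 lines, with slopes 0, 1, ..., 2). Only the lines that attain the minimum somewhere contribute to roots; other lines are dominated. Here the surviving (envelope) indices are i = 2, i = 1, i = 0.
Intersections between consecutive envelope lines give the roots: for adjacent envelope indices i < j the intersection is x = (a_i − a_j) / (j − i). Reading off the sorted break points: {-4, -2}.
Verification: at each break x_0, at least two indices attain the minimum of min_i(a_i + i · x_0).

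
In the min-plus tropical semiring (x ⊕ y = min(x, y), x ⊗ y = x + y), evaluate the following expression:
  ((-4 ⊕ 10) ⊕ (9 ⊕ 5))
((-4 ⊕ 10) ⊕ (9 ⊕ 5)) = -4

Expand innermost to outermost. Recall ⊕ takes the minimum of its arguments and ⊗ takes their sum. Working out the expression ((-4 ⊕ 10) ⊕ (9 ⊕ 5)) gives -4.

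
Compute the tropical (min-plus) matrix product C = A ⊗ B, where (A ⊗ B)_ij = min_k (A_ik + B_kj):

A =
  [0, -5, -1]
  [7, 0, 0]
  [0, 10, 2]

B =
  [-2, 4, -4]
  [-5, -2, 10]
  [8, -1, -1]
A ⊗ B =
  [-10, -7, -4]
  [-5, -2, -1]
  [-2, 1, -4]

Apply the min-plus product entry-by-entry:
  C[0][0] = min over k of (A[0][0] + B[0][0] = 0 + -2 = -2, A[0][1] + B[1][0] = -5 + -5 = -10, A[0][2] + B[2][0] = -1 + 8 = 7) = -10 (attained at k = 1)
  C[0][1] = min over k of (A[0][0] + B[0][1] = 0 + 4 = 4, A[0][1] + B[1][1] = -5 + -2 = -7, A[0][2] + B[2][1] = -1 + -1 = -2) = -7 (attained at k = 1)
  C[0][2] = min over k of (A[0][0] + B[0][2] = 0 + -4 = -4, A[0][1] + B[1][2] = -5 + 10 = 5, A[0][2] + B[2][2] = -1 + -1 = -2) = -4 (attained at k = 0)
  C[1][0] = min over k of (A[1][0] + B[0][0] = 7 + -2 = 5, A[1][1] + B[1][0] = 0 + -5 = -5, A[1][2] + B[2][0] = 0 + 8 = 8) = -5 (attained at k = 1)
  C[1][1] = min over k of (A[1][0] + B[0][1] = 7 + 4 = 11, A[1][1] + B[1][1] = 0 + -2 = -2, A[1][2] + B[2][1] = 0 + -1 = -1) = -2 (attained at k = 1)
  C[1][2] = min over k of (A[1][0] + B[0][2] = 7 + -4 = 3, A[1][1] + B[1][2] = 0 + 10 = 10, A[1][2] + B[2][2] = 0 + -1 = -1) = -1 (attained at k = 2)
  C[2][0] = min over k of (A[2][0] + B[0][0] = 0 + -2 = -2, A[2][1] + B[1][0] = 10 + -5 = 5, A[2][2] + B[2][0] = 2 + 8 = 10) = -2 (attained at k = 0)
  C[2][1] = min over k of (A[2][0] + B[0][1] = 0 + 4 = 4, A[2][1] + B[1][1] = 10 + -2 = 8, A[2][2] + B[2][1] = 2 + -1 = 1) = 1 (attained at k = 2)
  C[2][2] = min over k of (A[2][0] + B[0][2] = 0 + -4 = -4, A[2][1] + B[1][2] = 10 + 10 = 20, A[2][2] + B[2][2] = 2 + -1 = 1) = -4 (attained at k = 0)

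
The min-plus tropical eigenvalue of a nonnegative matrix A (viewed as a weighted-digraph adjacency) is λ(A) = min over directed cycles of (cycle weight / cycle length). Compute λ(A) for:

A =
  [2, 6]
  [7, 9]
λ(A) = 2

Enumerate directed cycles and compute their means (weight / length). Sample:
  cycle 0 → 0: weight = 2, length = 1, mean = 2/1 ≈ 2.000
  cycle 1 → 1: weight = 9, length = 1, mean = 9/1 ≈ 9.000
  cycle 0 → 1 → 0: weight = 13, length = 2, mean = 13/2 ≈ 6.500
  cycle 1 → 0 → 1: weight = 13, length = 2, mean = 13/2 ≈ 6.500
Minimum mean = 2.000, attained e.g. along the cycle 0 → 0 with weight 2 and length 1. So λ(A) = 2/1 = 2.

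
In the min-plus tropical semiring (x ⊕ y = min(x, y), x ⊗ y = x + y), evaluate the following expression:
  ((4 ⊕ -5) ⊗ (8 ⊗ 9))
((4 ⊕ -5) ⊗ (8 ⊗ 9)) = 12

Expand innermost to outermost. Recall ⊕ takes the minimum of its arguments and ⊗ takes their sum. Working out the expression ((4 ⊕ -5) ⊗ (8 ⊗ 9)) gives 12.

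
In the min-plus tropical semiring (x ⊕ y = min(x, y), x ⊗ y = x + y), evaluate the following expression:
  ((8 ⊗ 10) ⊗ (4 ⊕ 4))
((8 ⊗ 10) ⊗ (4 ⊕ 4)) = 22

Expand innermost to outermost. Recall ⊕ takes the minimum of its arguments and ⊗ takes their sum. Working out the expression ((8 ⊗ 10) ⊗ (4 ⊕ 4)) gives 22.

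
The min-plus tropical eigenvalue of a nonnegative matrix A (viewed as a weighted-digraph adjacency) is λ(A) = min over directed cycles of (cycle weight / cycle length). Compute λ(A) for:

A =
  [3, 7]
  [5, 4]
λ(A) = 3

Enumerate directed cycles and compute their means (weight / length). Sample:
  cycle 0 → 0: weight = 3, length = 1, mean = 3/1 ≈ 3.000
  cycle 1 → 1: weight = 4, length = 1, mean = 4/1 ≈ 4.000
  cycle 0 → 1 → 0: weight = 12, length = 2, mean = 12/2 ≈ 6.000
  cycle 1 → 0 → 1: weight = 12, length = 2, mean = 12/2 ≈ 6.000
Minimum mean = 3.000, attained e.g. along the cycle 0 → 0 with weight 3 and length 1. So λ(A) = 3/1 = 3.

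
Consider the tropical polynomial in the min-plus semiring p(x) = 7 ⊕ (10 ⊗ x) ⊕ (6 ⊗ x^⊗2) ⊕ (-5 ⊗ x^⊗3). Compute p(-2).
p(-2) = -11

A tropical monomial a ⊗ x^⊗i evaluates to a + i · x. Evaluating each term at x = -2:
  Term 0 contributes 7 + 0 · -2 = 7
  Term 1 contributes 10 + 1 · -2 = 8
  Term 2 contributes 6 + 2 · -2 = 2
  Term 3 contributes -5 + 3 · -2 = -11
p(-2) = ⊕ of these = min[7, 8, 2, -11] = -11.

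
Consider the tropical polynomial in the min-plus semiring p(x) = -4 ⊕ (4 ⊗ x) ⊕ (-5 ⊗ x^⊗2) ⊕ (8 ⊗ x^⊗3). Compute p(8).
p(8) = -4

A tropical monomial a ⊗ x^⊗i evaluates to a + i · x. Evaluating each term at x = 8:
  Term 0 contributes -4 + 0 · 8 = -4
  Term 1 contributes 4 + 1 · 8 = 12
  Term 2 contributes -5 + 2 · 8 = 11
  Term 3 contributes 8 + 3 · 8 = 32
p(8) = ⊕ of these = min[-4, 12, 11, 32] = -4.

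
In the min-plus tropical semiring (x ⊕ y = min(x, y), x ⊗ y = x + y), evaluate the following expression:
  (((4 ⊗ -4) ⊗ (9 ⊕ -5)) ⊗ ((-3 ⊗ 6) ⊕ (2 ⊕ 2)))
(((4 ⊗ -4) ⊗ (9 ⊕ -5)) ⊗ ((-3 ⊗ 6) ⊕ (2 ⊕ 2))) = -3

Expand innermost to outermost. Recall ⊕ takes the minimum of its arguments and ⊗ takes their sum. Working out the expression (((4 ⊗ -4) ⊗ (9 ⊕ -5)) ⊗ ((-3 ⊗ 6) ⊕ (2 ⊕ 2))) gives -3.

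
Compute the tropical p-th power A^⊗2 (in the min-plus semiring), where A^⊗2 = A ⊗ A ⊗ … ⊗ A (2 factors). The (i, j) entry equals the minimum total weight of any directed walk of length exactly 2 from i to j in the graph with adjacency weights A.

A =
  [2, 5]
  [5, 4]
A^⊗2 =
  [4, 7]
  [7, 8]

Each entry (A^⊗2)_ij equals the minimum over all length-2 walks i = v_0 → v_1 → … → v_2 = j of Σ_t A[v_t][v_{t+1}]. For example, for (i, j) = (0, 1) we minimise over 2 possible intermediate vertex sequences; the minimum is 7, attained along the walk 0 → 0 → 1.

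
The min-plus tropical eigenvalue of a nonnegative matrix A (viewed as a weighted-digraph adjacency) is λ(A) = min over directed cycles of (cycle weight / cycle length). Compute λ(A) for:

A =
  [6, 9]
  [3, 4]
λ(A) = 4

Enumerate directed cycles and compute their means (weight / length). Sample:
  cycle 0 → 0: weight = 6, length = 1, mean = 6/1 ≈ 6.000
  cycle 1 → 1: weight = 4, length = 1, mean = 4/1 ≈ 4.000
  cycle 0 → 1 → 0: weight = 12, length = 2, mean = 12/2 ≈ 6.000
  cycle 1 → 0 → 1: weight = 12, length = 2, mean = 12/2 ≈ 6.000
Minimum mean = 4.000, attained e.g. along the cycle 1 → 1 with weight 4 and length 1. So λ(A) = 4/1 = 4.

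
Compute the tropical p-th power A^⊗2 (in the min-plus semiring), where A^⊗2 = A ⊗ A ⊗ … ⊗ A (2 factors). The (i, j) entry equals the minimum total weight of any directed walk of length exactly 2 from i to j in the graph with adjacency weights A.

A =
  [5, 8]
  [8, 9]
A^⊗2 =
  [10, 13]
  [13, 16]

Each entry (A^⊗2)_ij equals the minimum over all length-2 walks i = v_0 → v_1 → … → v_2 = j of Σ_t A[v_t][v_{t+1}]. For example, for (i, j) = (0, 1) we minimise over 2 possible intermediate vertex sequences; the minimum is 13, attained along the walk 0 → 0 → 1.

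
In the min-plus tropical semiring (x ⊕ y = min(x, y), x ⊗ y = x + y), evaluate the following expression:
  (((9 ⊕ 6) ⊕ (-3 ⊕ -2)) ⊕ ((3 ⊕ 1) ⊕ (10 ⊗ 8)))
(((9 ⊕ 6) ⊕ (-3 ⊕ -2)) ⊕ ((3 ⊕ 1) ⊕ (10 ⊗ 8))) = -3

Expand innermost to outermost. Recall ⊕ takes the minimum of its arguments and ⊗ takes their sum. Working out the expression (((9 ⊕ 6) ⊕ (-3 ⊕ -2)) ⊕ ((3 ⊕ 1) ⊕ (10 ⊗ 8))) gives -3.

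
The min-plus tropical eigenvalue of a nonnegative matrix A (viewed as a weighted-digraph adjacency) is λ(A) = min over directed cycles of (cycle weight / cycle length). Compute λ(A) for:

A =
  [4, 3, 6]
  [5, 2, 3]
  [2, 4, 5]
λ(A) = 2

Enumerate directed cycles and compute their means (weight / length). Sample:
  cycle 0 → 0: weight = 4, length = 1, mean = 4/1 ≈ 4.000
  cycle 1 → 1: weight = 2, length = 1, mean = 2/1 ≈ 2.000
  cycle 2 → 2: weight = 5, length = 1, mean = 5/1 ≈ 5.000
  cycle 0 → 1 → 0: weight = 8, length = 2, mean = 8/2 ≈ 4.000
  cycle 0 → 2 → 0: weight = 8, length = 2, mean = 8/2 ≈ 4.000
  cycle 1 → 0 → 1: weight = 8, length = 2, mean = 8/2 ≈ 4.000
Minimum mean = 2.000, attained e.g. along the cycle 1 → 1 with weight 2 and length 1. So λ(A) = 2/1 = 2.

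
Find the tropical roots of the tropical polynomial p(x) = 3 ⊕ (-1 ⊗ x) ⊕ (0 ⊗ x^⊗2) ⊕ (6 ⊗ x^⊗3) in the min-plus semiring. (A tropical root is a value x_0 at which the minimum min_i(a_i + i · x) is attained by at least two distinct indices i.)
Roots: {-6, -1, 4}

Each tropical root is a break point of the lower envelope of the lines y = a_i + i · x (there are 4 lines, with slopes 0, 1, ..., 3). Only the lines that attain the minimum somewhere contribute to roots; other lines are dominated. Here the surviving (envelope) indices are i = 3, i = 2, i = 1, i = 0.
Intersections between consecutive envelope lines give the roots: for adjacent envelope indices i < j the intersection is x = (a_i − a_j) / (j − i). Reading off the sorted break points: {-6, -1, 4}.
Verification: at each break x_0, at least two indices attain the minimum of min_i(a_i + i · x_0).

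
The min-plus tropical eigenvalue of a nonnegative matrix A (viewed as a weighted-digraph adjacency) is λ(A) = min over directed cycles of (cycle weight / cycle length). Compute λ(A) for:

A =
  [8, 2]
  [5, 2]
λ(A) = 2

Enumerate directed cycles and compute their means (weight / length). Sample:
  cycle 0 → 0: weight = 8, length = 1, mean = 8/1 ≈ 8.000
  cycle 1 → 1: weight = 2, length = 1, mean = 2/1 ≈ 2.000
  cycle 0 → 1 → 0: weight = 7, length = 2, mean = 7/2 ≈ 3.500
  cycle 1 → 0 → 1: weight = 7, length = 2, mean = 7/2 ≈ 3.500
Minimum mean = 2.000, attained e.g. along the cycle 1 → 1 with weight 2 and length 1. So λ(A) = 2/1 = 2.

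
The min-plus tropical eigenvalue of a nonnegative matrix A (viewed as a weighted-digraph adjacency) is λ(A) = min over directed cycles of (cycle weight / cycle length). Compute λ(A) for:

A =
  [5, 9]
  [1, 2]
λ(A) = 2

Enumerate directed cycles and compute their means (weight / length). Sample:
  cycle 0 → 0: weight = 5, length = 1, mean = 5/1 ≈ 5.000
  cycle 1 → 1: weight = 2, length = 1, mean = 2/1 ≈ 2.000
  cycle 0 → 1 → 0: weight = 10, length = 2, mean = 10/2 ≈ 5.000
  cycle 1 → 0 → 1: weight = 10, length = 2, mean = 10/2 ≈ 5.000
Minimum mean = 2.000, attained e.g. along the cycle 1 → 1 with weight 2 and length 1. So λ(A) = 2/1 = 2.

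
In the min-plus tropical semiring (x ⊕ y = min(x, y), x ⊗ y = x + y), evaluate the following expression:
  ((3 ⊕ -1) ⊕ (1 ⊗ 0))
((3 ⊕ -1) ⊕ (1 ⊗ 0)) = -1

Expand innermost to outermost. Recall ⊕ takes the minimum of its arguments and ⊗ takes their sum. Working out the expression ((3 ⊕ -1) ⊕ (1 ⊗ 0)) gives -1.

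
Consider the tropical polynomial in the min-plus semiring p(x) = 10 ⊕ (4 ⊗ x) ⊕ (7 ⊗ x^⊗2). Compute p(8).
p(8) = 10

A tropical monomial a ⊗ x^⊗i evaluates to a + i · x. Evaluating each term at x = 8:
  Term 0 contributes 10 + 0 · 8 = 10
  Term 1 contributes 4 + 1 · 8 = 12
  Term 2 contributes 7 + 2 · 8 = 23
p(8) = ⊕ of these = min[10, 12, 23] = 10.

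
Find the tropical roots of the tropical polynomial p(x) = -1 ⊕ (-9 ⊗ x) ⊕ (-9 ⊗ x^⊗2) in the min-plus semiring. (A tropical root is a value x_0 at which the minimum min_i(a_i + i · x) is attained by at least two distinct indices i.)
Roots: {0, 8}

Each tropical root is a break point of the lower envelope of the lines y = a_i + i · x (there are 3 lines, with slopes 0, 1, ..., 2). Only the lines that attain the minimum somewhere contribute to roots; other lines are dominated. Here the surviving (envelope) indices are i = 2, i = 1, i = 0.
Intersections between consecutive envelope lines give the roots: for adjacent envelope indices i < j the intersection is x = (a_i − a_j) / (j − i). Reading off the sorted break points: {0, 8}.
Verification: at each break x_0, at least two indices attain the minimum of min_i(a_i + i · x_0).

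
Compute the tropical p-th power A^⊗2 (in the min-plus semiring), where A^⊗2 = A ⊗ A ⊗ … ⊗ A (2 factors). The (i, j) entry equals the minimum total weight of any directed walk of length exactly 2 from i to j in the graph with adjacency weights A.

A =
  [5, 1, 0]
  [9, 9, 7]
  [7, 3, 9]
A^⊗2 =
  [7, 3, 5]
  [14, 10, 9]
  [12, 8, 7]

Each entry (A^⊗2)_ij equals the minimum over all length-2 walks i = v_0 → v_1 → … → v_2 = j of Σ_t A[v_t][v_{t+1}]. For example, for (i, j) = (0, 2) we minimise over 3 possible intermediate vertex sequences; the minimum is 5, attained along the walk 0 → 0 → 2.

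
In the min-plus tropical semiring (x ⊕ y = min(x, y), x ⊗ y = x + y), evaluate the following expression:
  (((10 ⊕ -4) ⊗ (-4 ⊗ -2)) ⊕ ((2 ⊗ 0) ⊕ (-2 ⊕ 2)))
(((10 ⊕ -4) ⊗ (-4 ⊗ -2)) ⊕ ((2 ⊗ 0) ⊕ (-2 ⊕ 2))) = -10

Expand innermost to outermost. Recall ⊕ takes the minimum of its arguments and ⊗ takes their sum. Working out the expression (((10 ⊕ -4) ⊗ (-4 ⊗ -2)) ⊕ ((2 ⊗ 0) ⊕ (-2 ⊕ 2))) gives -10.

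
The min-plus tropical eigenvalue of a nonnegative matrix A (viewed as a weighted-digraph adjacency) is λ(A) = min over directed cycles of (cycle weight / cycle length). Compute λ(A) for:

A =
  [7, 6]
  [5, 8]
λ(A) = 11/2

Enumerate directed cycles and compute their means (weight / length). Sample:
  cycle 0 → 0: weight = 7, length = 1, mean = 7/1 ≈ 7.000
  cycle 1 → 1: weight = 8, length = 1, mean = 8/1 ≈ 8.000
  cycle 0 → 1 → 0: weight = 11, length = 2, mean = 11/2 ≈ 5.500
  cycle 1 → 0 → 1: weight = 11, length = 2, mean = 11/2 ≈ 5.500
Minimum mean = 5.500, attained e.g. along the cycle 0 → 1 → 0 with weight 11 and length 2. So λ(A) = 11/2 = 11/2.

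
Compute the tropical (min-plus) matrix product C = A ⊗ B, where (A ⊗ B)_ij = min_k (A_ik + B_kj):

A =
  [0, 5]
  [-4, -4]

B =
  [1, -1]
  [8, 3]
A ⊗ B =
  [1, -1]
  [-3, -5]

Apply the min-plus product entry-by-entry:
  C[0][0] = min over k of (A[0][0] + B[0][0] = 0 + 1 = 1, A[0][1] + B[1][0] = 5 + 8 = 13) = 1 (attained at k = 0)
  C[0][1] = min over k of (A[0][0] + B[0][1] = 0 + -1 = -1, A[0][1] + B[1][1] = 5 + 3 = 8) = -1 (attained at k = 0)
  C[1][0] = min over k of (A[1][0] + B[0][0] = -4 + 1 = -3, A[1][1] + B[1][0] = -4 + 8 = 4) = -3 (attained at k = 0)
  C[1][1] = min over k of (A[1][0] + B[0][1] = -4 + -1 = -5, A[1][1] + B[1][1] = -4 + 3 = -1) = -5 (attained at k = 0)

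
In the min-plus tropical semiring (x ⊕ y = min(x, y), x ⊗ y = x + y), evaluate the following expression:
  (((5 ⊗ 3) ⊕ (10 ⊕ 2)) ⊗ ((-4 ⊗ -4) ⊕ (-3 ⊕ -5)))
(((5 ⊗ 3) ⊕ (10 ⊕ 2)) ⊗ ((-4 ⊗ -4) ⊕ (-3 ⊕ -5))) = -6

Expand innermost to outermost. Recall ⊕ takes the minimum of its arguments and ⊗ takes their sum. Working out the expression (((5 ⊗ 3) ⊕ (10 ⊕ 2)) ⊗ ((-4 ⊗ -4) ⊕ (-3 ⊕ -5))) gives -6.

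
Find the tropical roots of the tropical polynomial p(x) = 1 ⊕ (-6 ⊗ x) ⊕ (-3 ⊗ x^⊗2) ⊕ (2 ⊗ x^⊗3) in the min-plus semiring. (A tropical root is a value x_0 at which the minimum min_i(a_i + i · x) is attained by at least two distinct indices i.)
Roots: {-5, -3, 7}

Each tropical root is a break point of the lower envelope of the lines y = a_i + i · x (there are 4 lines, with slopes 0, 1, ..., 3). Only the lines that attain the minimum somewhere contribute to roots; other lines are dominated. Here the surviving (envelope) indices are i = 3, i = 2, i = 1, i = 0.
Intersections between consecutive envelope lines give the roots: for adjacent envelope indices i < j the intersection is x = (a_i − a_j) / (j − i). Reading off the sorted break points: {-5, -3, 7}.
Verification: at each break x_0, at least two indices attain the minimum of min_i(a_i + i · x_0).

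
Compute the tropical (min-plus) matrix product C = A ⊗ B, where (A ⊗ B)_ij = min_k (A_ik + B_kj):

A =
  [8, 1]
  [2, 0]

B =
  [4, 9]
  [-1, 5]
A ⊗ B =
  [0, 6]
  [-1, 5]

Apply the min-plus product entry-by-entry:
  C[0][0] = min over k of (A[0][0] + B[0][0] = 8 + 4 = 12, A[0][1] + B[1][0] = 1 + -1 = 0) = 0 (attained at k = 1)
  C[0][1] = min over k of (A[0][0] + B[0][1] = 8 + 9 = 17, A[0][1] + B[1][1] = 1 + 5 = 6) = 6 (attained at k = 1)
  C[1][0] = min over k of (A[1][0] + B[0][0] = 2 + 4 = 6, A[1][1] + B[1][0] = 0 + -1 = -1) = -1 (attained at k = 1)
  C[1][1] = min over k of (A[1][0] + B[0][1] = 2 + 9 = 11, A[1][1] + B[1][1] = 0 + 5 = 5) = 5 (attained at k = 1)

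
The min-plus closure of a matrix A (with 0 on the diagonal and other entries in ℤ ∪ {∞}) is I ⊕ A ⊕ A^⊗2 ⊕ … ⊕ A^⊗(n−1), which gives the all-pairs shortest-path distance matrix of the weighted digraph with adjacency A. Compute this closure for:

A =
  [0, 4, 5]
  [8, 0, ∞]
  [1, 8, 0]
Closure =
  [0, 4, 5]
  [8, 0, 13]
  [1, 5, 0]

This is the Floyd-Warshall all-pairs shortest-path computation. For each intermediate vertex k = 0, 1, …, 2, update dist[i][j] ← min(dist[i][j], dist[i][k] + dist[k][j]). The final matrix gives, for each (i, j), the minimum total weight of any directed path from i to j (possibly empty when i = j).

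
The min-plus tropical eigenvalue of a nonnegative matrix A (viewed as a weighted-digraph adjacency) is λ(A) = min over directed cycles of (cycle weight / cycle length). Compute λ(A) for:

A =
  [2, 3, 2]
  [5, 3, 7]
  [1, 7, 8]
λ(A) = 3/2

Enumerate directed cycles and compute their means (weight / length). Sample:
  cycle 0 → 0: weight = 2, length = 1, mean = 2/1 ≈ 2.000
  cycle 1 → 1: weight = 3, length = 1, mean = 3/1 ≈ 3.000
  cycle 2 → 2: weight = 8, length = 1, mean = 8/1 ≈ 8.000
  cycle 0 → 1 → 0: weight = 8, length = 2, mean = 8/2 ≈ 4.000
  cycle 0 → 2 → 0: weight = 3, length = 2, mean = 3/2 ≈ 1.500
  cycle 1 → 0 → 1: weight = 8, length = 2, mean = 8/2 ≈ 4.000
Minimum mean = 1.500, attained e.g. along the cycle 0 → 2 → 0 with weight 3 and length 2. So λ(A) = 3/2 = 3/2.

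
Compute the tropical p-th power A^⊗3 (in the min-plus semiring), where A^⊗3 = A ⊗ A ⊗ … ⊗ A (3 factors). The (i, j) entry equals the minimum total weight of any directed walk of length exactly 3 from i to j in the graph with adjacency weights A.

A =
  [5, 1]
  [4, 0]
A^⊗3 =
  [5, 1]
  [4, 0]

Each entry (A^⊗3)_ij equals the minimum over all length-3 walks i = v_0 → v_1 → … → v_3 = j of Σ_t A[v_t][v_{t+1}]. For example, for (i, j) = (0, 1) we minimise over 4 possible intermediate vertex sequences; the minimum is 1, attained along the walk 0 → 1 → 1 → 1.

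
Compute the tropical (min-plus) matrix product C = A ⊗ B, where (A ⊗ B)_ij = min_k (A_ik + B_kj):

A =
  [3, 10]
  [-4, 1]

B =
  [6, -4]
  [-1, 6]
A ⊗ B =
  [9, -1]
  [0, -8]

Apply the min-plus product entry-by-entry:
  C[0][0] = min over k of (A[0][0] + B[0][0] = 3 + 6 = 9, A[0][1] + B[1][0] = 10 + -1 = 9) = 9 (attained at k = 0)
  C[0][1] = min over k of (A[0][0] + B[0][1] = 3 + -4 = -1, A[0][1] + B[1][1] = 10 + 6 = 16) = -1 (attained at k = 0)
  C[1][0] = min over k of (A[1][0] + B[0][0] = -4 + 6 = 2, A[1][1] + B[1][0] = 1 + -1 = 0) = 0 (attained at k = 1)
  C[1][1] = min over k of (A[1][0] + B[0][1] = -4 + -4 = -8, A[1][1] + B[1][1] = 1 + 6 = 7) = -8 (attained at k = 0)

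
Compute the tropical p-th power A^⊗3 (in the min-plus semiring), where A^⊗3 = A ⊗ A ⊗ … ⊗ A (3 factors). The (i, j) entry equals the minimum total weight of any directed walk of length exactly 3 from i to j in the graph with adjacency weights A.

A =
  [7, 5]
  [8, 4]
A^⊗3 =
  [17, 13]
  [16, 12]

Each entry (A^⊗3)_ij equals the minimum over all length-3 walks i = v_0 → v_1 → … → v_3 = j of Σ_t A[v_t][v_{t+1}]. For example, for (i, j) = (0, 1) we minimise over 4 possible intermediate vertex sequences; the minimum is 13, attained along the walk 0 → 1 → 1 → 1.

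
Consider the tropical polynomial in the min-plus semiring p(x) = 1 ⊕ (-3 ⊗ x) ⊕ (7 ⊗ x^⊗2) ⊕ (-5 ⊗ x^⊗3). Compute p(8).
p(8) = 1

A tropical monomial a ⊗ x^⊗i evaluates to a + i · x. Evaluating each term at x = 8:
  Term 0 contributes 1 + 0 · 8 = 1
  Term 1 contributes -3 + 1 · 8 = 5
  Term 2 contributes 7 + 2 · 8 = 23
  Term 3 contributes -5 + 3 · 8 = 19
p(8) = ⊕ of these = min[1, 5, 23, 19] = 1.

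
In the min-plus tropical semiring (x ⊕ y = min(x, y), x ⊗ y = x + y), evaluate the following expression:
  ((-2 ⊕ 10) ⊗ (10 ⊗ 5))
((-2 ⊕ 10) ⊗ (10 ⊗ 5)) = 13

Expand innermost to outermost. Recall ⊕ takes the minimum of its arguments and ⊗ takes their sum. Working out the expression ((-2 ⊕ 10) ⊗ (10 ⊗ 5)) gives 13.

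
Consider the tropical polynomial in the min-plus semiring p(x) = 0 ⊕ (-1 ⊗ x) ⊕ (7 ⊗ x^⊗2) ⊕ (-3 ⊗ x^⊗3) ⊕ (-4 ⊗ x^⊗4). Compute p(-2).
p(-2) = -12

A tropical monomial a ⊗ x^⊗i evaluates to a + i · x. Evaluating each term at x = -2:
  Term 0 contributes 0 + 0 · -2 = 0
  Term 1 contributes -1 + 1 · -2 = -3
  Term 2 contributes 7 + 2 · -2 = 3
  Term 3 contributes -3 + 3 · -2 = -9
  Term 4 contributes -4 + 4 · -2 = -12
p(-2) = ⊕ of these = min[0, -3, 3, -9, -12] = -12.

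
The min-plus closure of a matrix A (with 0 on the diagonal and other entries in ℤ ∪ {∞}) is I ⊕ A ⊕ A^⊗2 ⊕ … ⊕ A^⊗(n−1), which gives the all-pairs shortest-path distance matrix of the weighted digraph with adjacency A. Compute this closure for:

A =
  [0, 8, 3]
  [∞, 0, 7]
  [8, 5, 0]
Closure =
  [0, 8, 3]
  [15, 0, 7]
  [8, 5, 0]

This is the Floyd-Warshall all-pairs shortest-path computation. For each intermediate vertex k = 0, 1, …, 2, update dist[i][j] ← min(dist[i][j], dist[i][k] + dist[k][j]). The final matrix gives, for each (i, j), the minimum total weight of any directed path from i to j (possibly empty when i = j).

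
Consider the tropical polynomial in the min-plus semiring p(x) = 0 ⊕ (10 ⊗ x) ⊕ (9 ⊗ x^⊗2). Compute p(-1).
p(-1) = 0

A tropical monomial a ⊗ x^⊗i evaluates to a + i · x. Evaluating each term at x = -1:
  Term 0 contributes 0 + 0 · -1 = 0
  Term 1 contributes 10 + 1 · -1 = 9
  Term 2 contributes 9 + 2 · -1 = 7
p(-1) = ⊕ of these = min[0, 9, 7] = 0.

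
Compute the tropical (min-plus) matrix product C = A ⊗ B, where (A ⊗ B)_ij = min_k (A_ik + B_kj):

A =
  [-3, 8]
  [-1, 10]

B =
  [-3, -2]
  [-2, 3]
A ⊗ B =
  [-6, -5]
  [-4, -3]

Apply the min-plus product entry-by-entry:
  C[0][0] = min over k of (A[0][0] + B[0][0] = -3 + -3 = -6, A[0][1] + B[1][0] = 8 + -2 = 6) = -6 (attained at k = 0)
  C[0][1] = min over k of (A[0][0] + B[0][1] = -3 + -2 = -5, A[0][1] + B[1][1] = 8 + 3 = 11) = -5 (attained at k = 0)
  C[1][0] = min over k of (A[1][0] + B[0][0] = -1 + -3 = -4, A[1][1] + B[1][0] = 10 + -2 = 8) = -4 (attained at k = 0)
  C[1][1] = min over k of (A[1][0] + B[0][1] = -1 + -2 = -3, A[1][1] + B[1][1] = 10 + 3 = 13) = -3 (attained at k = 0)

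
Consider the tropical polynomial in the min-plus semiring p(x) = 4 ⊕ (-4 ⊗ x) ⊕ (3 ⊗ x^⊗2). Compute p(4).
p(4) = 0

A tropical monomial a ⊗ x^⊗i evaluates to a + i · x. Evaluating each term at x = 4:
  Term 0 contributes 4 + 0 · 4 = 4
  Term 1 contributes -4 + 1 · 4 = 0
  Term 2 contributes 3 + 2 · 4 = 11
p(4) = ⊕ of these = min[4, 0, 11] = 0.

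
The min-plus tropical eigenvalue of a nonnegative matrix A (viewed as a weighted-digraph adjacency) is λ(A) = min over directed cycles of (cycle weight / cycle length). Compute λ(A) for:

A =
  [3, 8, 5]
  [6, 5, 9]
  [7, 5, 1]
λ(A) = 1

Enumerate directed cycles and compute their means (weight / length). Sample:
  cycle 0 → 0: weight = 3, length = 1, mean = 3/1 ≈ 3.000
  cycle 1 → 1: weight = 5, length = 1, mean = 5/1 ≈ 5.000
  cycle 2 → 2: weight = 1, length = 1, mean = 1/1 ≈ 1.000
  cycle 0 → 1 → 0: weight = 14, length = 2, mean = 14/2 ≈ 7.000
  cycle 0 → 2 → 0: weight = 12, length = 2, mean = 12/2 ≈ 6.000
  cycle 1 → 0 → 1: weight = 14, length = 2, mean = 14/2 ≈ 7.000
Minimum mean = 1.000, attained e.g. along the cycle 2 → 2 with weight 1 and length 1. So λ(A) = 1/1 = 1.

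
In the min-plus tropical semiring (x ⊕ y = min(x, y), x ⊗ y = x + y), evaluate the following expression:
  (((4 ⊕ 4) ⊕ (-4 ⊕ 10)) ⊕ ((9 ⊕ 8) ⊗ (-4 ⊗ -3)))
(((4 ⊕ 4) ⊕ (-4 ⊕ 10)) ⊕ ((9 ⊕ 8) ⊗ (-4 ⊗ -3))) = -4

Expand innermost to outermost. Recall ⊕ takes the minimum of its arguments and ⊗ takes their sum. Working out the expression (((4 ⊕ 4) ⊕ (-4 ⊕ 10)) ⊕ ((9 ⊕ 8) ⊗ (-4 ⊗ -3))) gives -4.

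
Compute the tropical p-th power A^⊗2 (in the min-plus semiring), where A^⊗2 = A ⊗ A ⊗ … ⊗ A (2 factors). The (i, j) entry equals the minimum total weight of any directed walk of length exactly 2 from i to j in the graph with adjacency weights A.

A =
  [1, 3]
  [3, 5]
A^⊗2 =
  [2, 4]
  [4, 6]

Each entry (A^⊗2)_ij equals the minimum over all length-2 walks i = v_0 → v_1 → … → v_2 = j of Σ_t A[v_t][v_{t+1}]. For example, for (i, j) = (0, 1) we minimise over 2 possible intermediate vertex sequences; the minimum is 4, attained along the walk 0 → 0 → 1.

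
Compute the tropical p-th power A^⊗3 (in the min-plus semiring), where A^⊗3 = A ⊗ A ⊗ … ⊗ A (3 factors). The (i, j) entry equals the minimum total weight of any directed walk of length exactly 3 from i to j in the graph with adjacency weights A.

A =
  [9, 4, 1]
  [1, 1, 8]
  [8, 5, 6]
A^⊗3 =
  [6, 6, 6]
  [3, 3, 3]
  [7, 7, 7]

Each entry (A^⊗3)_ij equals the minimum over all length-3 walks i = v_0 → v_1 → … → v_3 = j of Σ_t A[v_t][v_{t+1}]. For example, for (i, j) = (0, 2) we minimise over 9 possible intermediate vertex sequences; the minimum is 6, attained along the walk 0 → 1 → 0 → 2.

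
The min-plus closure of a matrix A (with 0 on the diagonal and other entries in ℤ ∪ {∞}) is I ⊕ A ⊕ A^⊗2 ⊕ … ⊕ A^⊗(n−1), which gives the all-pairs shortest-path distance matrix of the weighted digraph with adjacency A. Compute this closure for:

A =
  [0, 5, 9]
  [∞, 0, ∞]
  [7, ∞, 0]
Closure =
  [0, 5, 9]
  [∞, 0, ∞]
  [7, 12, 0]

This is the Floyd-Warshall all-pairs shortest-path computation. For each intermediate vertex k = 0, 1, …, 2, update dist[i][j] ← min(dist[i][j], dist[i][k] + dist[k][j]). The final matrix gives, for each (i, j), the minimum total weight of any directed path from i to j (possibly empty when i = j).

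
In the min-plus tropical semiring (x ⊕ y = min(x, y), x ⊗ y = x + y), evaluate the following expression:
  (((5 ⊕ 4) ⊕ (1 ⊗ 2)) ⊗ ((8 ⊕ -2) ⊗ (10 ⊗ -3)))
(((5 ⊕ 4) ⊕ (1 ⊗ 2)) ⊗ ((8 ⊕ -2) ⊗ (10 ⊗ -3))) = 8

Expand innermost to outermost. Recall ⊕ takes the minimum of its arguments and ⊗ takes their sum. Working out the expression (((5 ⊕ 4) ⊕ (1 ⊗ 2)) ⊗ ((8 ⊕ -2) ⊗ (10 ⊗ -3))) gives 8.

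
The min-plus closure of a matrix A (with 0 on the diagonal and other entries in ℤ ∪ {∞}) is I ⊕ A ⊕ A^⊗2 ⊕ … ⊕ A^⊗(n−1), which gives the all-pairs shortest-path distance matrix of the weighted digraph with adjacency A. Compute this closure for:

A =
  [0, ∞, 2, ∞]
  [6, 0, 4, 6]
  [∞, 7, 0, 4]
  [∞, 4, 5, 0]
Closure =
  [0, 9, 2, 6]
  [6, 0, 4, 6]
  [13, 7, 0, 4]
  [10, 4, 5, 0]

This is the Floyd-Warshall all-pairs shortest-path computation. For each intermediate vertex k = 0, 1, …, 3, update dist[i][j] ← min(dist[i][j], dist[i][k] + dist[k][j]). The final matrix gives, for each (i, j), the minimum total weight of any directed path from i to j (possibly empty when i = j).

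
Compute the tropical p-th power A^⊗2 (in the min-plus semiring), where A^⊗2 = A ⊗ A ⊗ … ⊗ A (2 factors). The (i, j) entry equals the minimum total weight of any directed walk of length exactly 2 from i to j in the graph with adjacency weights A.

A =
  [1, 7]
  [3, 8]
A^⊗2 =
  [2, 8]
  [4, 10]

Each entry (A^⊗2)_ij equals the minimum over all length-2 walks i = v_0 → v_1 → … → v_2 = j of Σ_t A[v_t][v_{t+1}]. For example, for (i, j) = (0, 1) we minimise over 2 possible intermediate vertex sequences; the minimum is 8, attained along the walk 0 → 0 → 1.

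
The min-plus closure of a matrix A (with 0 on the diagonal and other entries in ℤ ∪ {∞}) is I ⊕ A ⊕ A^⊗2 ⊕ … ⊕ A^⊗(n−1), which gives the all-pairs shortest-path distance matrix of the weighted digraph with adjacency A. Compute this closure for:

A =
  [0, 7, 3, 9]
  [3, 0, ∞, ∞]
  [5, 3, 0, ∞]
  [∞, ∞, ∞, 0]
Closure =
  [0, 6, 3, 9]
  [3, 0, 6, 12]
  [5, 3, 0, 14]
  [∞, ∞, ∞, 0]

This is the Floyd-Warshall all-pairs shortest-path computation. For each intermediate vertex k = 0, 1, …, 3, update dist[i][j] ← min(dist[i][j], dist[i][k] + dist[k][j]). The final matrix gives, for each (i, j), the minimum total weight of any directed path from i to j (possibly empty when i = j).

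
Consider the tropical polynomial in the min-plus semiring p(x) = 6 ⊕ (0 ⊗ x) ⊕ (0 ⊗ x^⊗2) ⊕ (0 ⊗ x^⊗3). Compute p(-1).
p(-1) = -3

A tropical monomial a ⊗ x^⊗i evaluates to a + i · x. Evaluating each term at x = -1:
  Term 0 contributes 6 + 0 · -1 = 6
  Term 1 contributes 0 + 1 · -1 = -1
  Term 2 contributes 0 + 2 · -1 = -2
  Term 3 contributes 0 + 3 · -1 = -3
p(-1) = ⊕ of these = min[6, -1, -2, -3] = -3.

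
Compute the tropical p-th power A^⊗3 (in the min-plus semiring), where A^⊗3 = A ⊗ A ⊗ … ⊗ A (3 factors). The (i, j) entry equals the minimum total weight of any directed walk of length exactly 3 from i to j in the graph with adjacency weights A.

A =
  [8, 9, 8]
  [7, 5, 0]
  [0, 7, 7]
A^⊗3 =
  [9, 16, 14]
  [5, 9, 7]
  [7, 14, 9]

Each entry (A^⊗3)_ij equals the minimum over all length-3 walks i = v_0 → v_1 → … → v_3 = j of Σ_t A[v_t][v_{t+1}]. For example, for (i, j) = (0, 2) we minimise over 9 possible intermediate vertex sequences; the minimum is 14, attained along the walk 0 → 1 → 1 → 2.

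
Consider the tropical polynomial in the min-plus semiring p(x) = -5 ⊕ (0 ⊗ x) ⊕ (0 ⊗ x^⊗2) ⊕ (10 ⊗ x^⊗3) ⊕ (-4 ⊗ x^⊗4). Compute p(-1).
p(-1) = -8

A tropical monomial a ⊗ x^⊗i evaluates to a + i · x. Evaluating each term at x = -1:
  Term 0 contributes -5 + 0 · -1 = -5
  Term 1 contributes 0 + 1 · -1 = -1
  Term 2 contributes 0 + 2 · -1 = -2
  Term 3 contributes 10 + 3 · -1 = 7
  Term 4 contributes -4 + 4 · -1 = -8
p(-1) = ⊕ of these = min[-5, -1, -2, 7, -8] = -8.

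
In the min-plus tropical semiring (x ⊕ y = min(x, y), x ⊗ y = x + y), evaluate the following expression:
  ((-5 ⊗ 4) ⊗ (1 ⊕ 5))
((-5 ⊗ 4) ⊗ (1 ⊕ 5)) = 0

Expand innermost to outermost. Recall ⊕ takes the minimum of its arguments and ⊗ takes their sum. Working out the expression ((-5 ⊗ 4) ⊗ (1 ⊕ 5)) gives 0.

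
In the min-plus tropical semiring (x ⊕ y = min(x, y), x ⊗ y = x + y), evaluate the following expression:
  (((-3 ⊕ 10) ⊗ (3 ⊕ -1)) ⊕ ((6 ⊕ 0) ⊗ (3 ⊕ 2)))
(((-3 ⊕ 10) ⊗ (3 ⊕ -1)) ⊕ ((6 ⊕ 0) ⊗ (3 ⊕ 2))) = -4

Expand innermost to outermost. Recall ⊕ takes the minimum of its arguments and ⊗ takes their sum. Working out the expression (((-3 ⊕ 10) ⊗ (3 ⊕ -1)) ⊕ ((6 ⊕ 0) ⊗ (3 ⊕ 2))) gives -4.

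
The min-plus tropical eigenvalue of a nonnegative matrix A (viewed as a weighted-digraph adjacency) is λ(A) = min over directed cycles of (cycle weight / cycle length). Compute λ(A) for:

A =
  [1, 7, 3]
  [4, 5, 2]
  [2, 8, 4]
λ(A) = 1

Enumerate directed cycles and compute their means (weight / length). Sample:
  cycle 0 → 0: weight = 1, length = 1, mean = 1/1 ≈ 1.000
  cycle 1 → 1: weight = 5, length = 1, mean = 5/1 ≈ 5.000
  cycle 2 → 2: weight = 4, length = 1, mean = 4/1 ≈ 4.000
  cycle 0 → 1 → 0: weight = 11, length = 2, mean = 11/2 ≈ 5.500
  cycle 0 → 2 → 0: weight = 5, length = 2, mean = 5/2 ≈ 2.500
  cycle 1 → 0 → 1: weight = 11, length = 2, mean = 11/2 ≈ 5.500
Minimum mean = 1.000, attained e.g. along the cycle 0 → 0 with weight 1 and length 1. So λ(A) = 1/1 = 1.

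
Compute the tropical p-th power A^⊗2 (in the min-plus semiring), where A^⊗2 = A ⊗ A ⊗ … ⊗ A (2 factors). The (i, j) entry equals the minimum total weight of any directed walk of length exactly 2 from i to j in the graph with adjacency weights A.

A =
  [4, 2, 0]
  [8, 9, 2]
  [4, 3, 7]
A^⊗2 =
  [4, 3, 4]
  [6, 5, 8]
  [8, 6, 4]

Each entry (A^⊗2)_ij equals the minimum over all length-2 walks i = v_0 → v_1 → … → v_2 = j of Σ_t A[v_t][v_{t+1}]. For example, for (i, j) = (0, 2) we minimise over 3 possible intermediate vertex sequences; the minimum is 4, attained along the walk 0 → 0 → 2.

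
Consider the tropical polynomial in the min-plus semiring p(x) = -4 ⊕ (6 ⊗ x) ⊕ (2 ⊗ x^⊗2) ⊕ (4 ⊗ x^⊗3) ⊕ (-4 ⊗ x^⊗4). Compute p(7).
p(7) = -4

A tropical monomial a ⊗ x^⊗i evaluates to a + i · x. Evaluating each term at x = 7:
  Term 0 contributes -4 + 0 · 7 = -4
  Term 1 contributes 6 + 1 · 7 = 13
  Term 2 contributes 2 + 2 · 7 = 16
  Term 3 contributes 4 + 3 · 7 = 25
  Term 4 contributes -4 + 4 · 7 = 24
p(7) = ⊕ of these = min[-4, 13, 16, 25, 24] = -4.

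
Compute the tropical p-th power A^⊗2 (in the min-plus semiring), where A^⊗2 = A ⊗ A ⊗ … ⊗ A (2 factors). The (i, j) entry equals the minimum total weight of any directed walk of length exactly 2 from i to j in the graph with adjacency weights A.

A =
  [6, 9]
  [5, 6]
A^⊗2 =
  [12, 15]
  [11, 12]

Each entry (A^⊗2)_ij equals the minimum over all length-2 walks i = v_0 → v_1 → … → v_2 = j of Σ_t A[v_t][v_{t+1}]. For example, for (i, j) = (0, 1) we minimise over 2 possible intermediate vertex sequences; the minimum is 15, attained along the walk 0 → 0 → 1.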